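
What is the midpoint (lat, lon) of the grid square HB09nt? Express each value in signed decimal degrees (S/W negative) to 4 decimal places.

Field H=7, B=1: +7·20° lon, +1·10° lat → SW at lon -40°, lat -80°.
Square 0, 9: +0·2° lon, +9·1° lat → SW at lon -40°, lat -71°.
Subsquare n=13, t=19: +13·0.0833333° lon, +19·0.0416667° lat → SW at lon -38.9167°, lat -70.2083°.
Cell spans 0.0833333° lon × 0.0416667° lat. Centre is SW corner plus half of each.
latitude -70.1875, longitude -38.8750.

-70.1875, -38.8750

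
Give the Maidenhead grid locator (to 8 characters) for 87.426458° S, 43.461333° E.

LA12rn57

Shift to the Maidenhead origin (180°W, 90°S): lon 223.46133, lat 2.57354.
Field: 223.46133/20 → 11 → L, 2.57354/10 → 0 → A; chars LA.
Square: 3.46133/2 → 1, 2.57354/1 → 2; chars 12.
Subsquare: 1.46133/0.0833333 → 17 → r, 0.57354/0.0416667 → 13 → n; chars rn.
Extended square: 0.04467/0.00833333 → 5, 0.03188/0.00416667 → 7; chars 57.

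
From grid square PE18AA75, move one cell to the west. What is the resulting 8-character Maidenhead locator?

PE18aa65

Longitude extended square 7; −1 → 6.
The latitude characters are unchanged.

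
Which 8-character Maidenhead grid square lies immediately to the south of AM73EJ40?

AM73ei49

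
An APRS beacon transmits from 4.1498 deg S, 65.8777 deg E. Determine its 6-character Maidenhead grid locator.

MI25wu

Add 180° to longitude and 90° to latitude: 245.8777, 85.8502.
Field: lon ⌊245.8777/20⌋ = 12 → M; lat ⌊85.8502/10⌋ = 8 → I.
Square: lon ⌊5.8777/2⌋ = 2; lat ⌊5.8502/1⌋ = 5.
Subsquare: lon ⌊1.8777/0.0833333⌋ = 22 → w; lat ⌊0.8502/0.0416667⌋ = 20 → u.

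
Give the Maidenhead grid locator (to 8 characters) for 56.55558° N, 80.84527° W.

Shift to the Maidenhead origin (180°W, 90°S): lon 99.15473, lat 146.55558.
Field (20°×10°, letters A–R): lon ⌊99.15473/20⌋ = 4 → E; lat ⌊146.55558/10⌋ = 14 → O.
Square (2°×1°, digits 0–9): lon ⌊19.15473/2⌋ = 9; lat ⌊6.55558/1⌋ = 6.
Subsquare (5′×2.5′, letters a–x): lon ⌊1.15473/0.0833333⌋ = 13 → n; lat ⌊0.55558/0.0416667⌋ = 13 → n.
Extended square (30″×15″, digits 0–9): lon ⌊0.07140/0.00833333⌋ = 8; lat ⌊0.01391/0.00416667⌋ = 3.

EO96nn83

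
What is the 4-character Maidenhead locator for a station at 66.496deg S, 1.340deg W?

Offset from 180°W / 90°S: lon 178.66°, lat 23.50°.
Field: lon ⌊178.66/20⌋ = 8 → I; lat ⌊23.50/10⌋ = 2 → C.
Square: lon ⌊18.66/2⌋ = 9; lat ⌊3.50/1⌋ = 3.

IC93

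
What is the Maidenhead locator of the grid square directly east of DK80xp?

DK90ap

Longitude subsquare x = 23; +1 → 24, wraps to 0 = a, carry into square.
Longitude square 8; +1 → 9.
The latitude characters are unchanged.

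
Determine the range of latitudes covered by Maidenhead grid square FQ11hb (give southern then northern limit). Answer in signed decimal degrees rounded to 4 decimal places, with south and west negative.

71.0417, 71.0833

Field F=5, Q=16: +5·20° lon, +16·10° lat → SW at lon -80°, lat 70°.
Square 1, 1: +1·2° lon, +1·1° lat → SW at lon -78°, lat 71°.
Subsquare h=7, b=1: +7·0.0833333° lon, +1·0.0416667° lat → SW at lon -77.4167°, lat 71.0417°.
Cell spans 0.0833333° lon × 0.0416667° lat.
south 71.0417, north 71.0833.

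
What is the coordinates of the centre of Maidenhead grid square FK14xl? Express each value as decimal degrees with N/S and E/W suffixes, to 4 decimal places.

14.4792° N, 76.0417° W

Field F=5, K=10: +5·20° lon, +10·10° lat → SW at lon -80°, lat 10°.
Square 1, 4: +1·2° lon, +4·1° lat → SW at lon -78°, lat 14°.
Subsquare x=23, l=11: +23·0.0833333° lon, +11·0.0416667° lat → SW at lon -76.0833°, lat 14.4583°.
Cell spans 0.0833333° lon × 0.0416667° lat. Centre is SW corner plus half of each.
latitude 14.4792° N, longitude 76.0417° W.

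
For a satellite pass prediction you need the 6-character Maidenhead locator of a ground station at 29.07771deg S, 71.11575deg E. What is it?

MG50nw

Offset from 180°W / 90°S: lon 251.1157°, lat 60.9223°.
Field: lon ⌊251.1157/20⌋ = 12 → M; lat ⌊60.9223/10⌋ = 6 → G.
Square: lon ⌊11.1157/2⌋ = 5; lat ⌊0.9223/1⌋ = 0.
Subsquare: lon ⌊1.1157/0.0833333⌋ = 13 → n; lat ⌊0.9223/0.0416667⌋ = 22 → w.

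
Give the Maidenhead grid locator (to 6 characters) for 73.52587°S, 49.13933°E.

LB46nl

Offset from 180°W / 90°S: lon 229.1393°, lat 16.4741°.
Field (20°×10°, letters A–R): 229.1393/20 → 11 → L, 16.4741/10 → 1 → B; chars LB.
Square (2°×1°, digits 0–9): 9.1393/2 → 4, 6.4741/1 → 6; chars 46.
Subsquare (5′×2.5′, letters a–x): 1.1393/0.0833333 → 13 → n, 0.4741/0.0416667 → 11 → l; chars nl.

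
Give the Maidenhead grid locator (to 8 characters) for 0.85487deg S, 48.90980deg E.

Shift to the Maidenhead origin (180°W, 90°S): lon 228.90980, lat 89.14513.
Field: lon ⌊228.90980/20⌋ = 11 → L; lat ⌊89.14513/10⌋ = 8 → I.
Square: lon ⌊8.90980/2⌋ = 4; lat ⌊9.14513/1⌋ = 9.
Subsquare: lon ⌊0.90980/0.0833333⌋ = 10 → k; lat ⌊0.14513/0.0416667⌋ = 3 → d.
Extended square: lon ⌊0.07647/0.00833333⌋ = 9; lat ⌊0.02013/0.00416667⌋ = 4.

LI49kd94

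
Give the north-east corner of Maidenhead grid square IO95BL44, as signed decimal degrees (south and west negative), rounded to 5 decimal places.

55.47917, -1.87500

Field I=8, O=14: +8·20° lon, +14·10° lat → SW at lon -20°, lat 50°.
Square 9, 5: +9·2° lon, +5·1° lat → SW at lon -2°, lat 55°.
Subsquare b=1, l=11: +1·0.0833333° lon, +11·0.0416667° lat → SW at lon -1.91667°, lat 55.4583°.
Extended square 4, 4: +4·0.00833333° lon, +4·0.00416667° lat → SW at lon -1.88333°, lat 55.475°.
Cell spans 0.00833333° lon × 0.00416667° lat. NE corner is SW corner plus one full cell.
latitude 55.47917, longitude -1.87500.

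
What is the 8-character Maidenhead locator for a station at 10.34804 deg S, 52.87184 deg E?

LH69kp46

Offset from 180°W / 90°S: lon 232.87184°, lat 79.65196°.
Field: lon ⌊232.87184/20⌋ = 11 → L; lat ⌊79.65196/10⌋ = 7 → H.
Square: lon ⌊12.87184/2⌋ = 6; lat ⌊9.65196/1⌋ = 9.
Subsquare: lon ⌊0.87184/0.0833333⌋ = 10 → k; lat ⌊0.65196/0.0416667⌋ = 15 → p.
Extended square: lon ⌊0.03851/0.00833333⌋ = 4; lat ⌊0.02696/0.00416667⌋ = 6.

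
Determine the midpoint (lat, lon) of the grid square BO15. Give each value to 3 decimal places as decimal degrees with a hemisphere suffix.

55.500° N, 157.000° W

Field B=1, O=14: +1·20° lon, +14·10° lat → SW at lon -160°, lat 50°.
Square 1, 5: +1·2° lon, +5·1° lat → SW at lon -158°, lat 55°.
Cell spans 2° lon × 1° lat. Centre is SW corner plus half of each.
latitude 55.500° N, longitude 157.000° W.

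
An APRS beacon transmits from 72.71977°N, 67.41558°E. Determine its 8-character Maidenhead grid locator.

MQ32qr92

Shift to the Maidenhead origin (180°W, 90°S): lon 247.41558, lat 162.71977.
Field: lon ⌊247.41558/20⌋ = 12 → M; lat ⌊162.71977/10⌋ = 16 → Q.
Square: lon ⌊7.41558/2⌋ = 3; lat ⌊2.71977/1⌋ = 2.
Subsquare: lon ⌊1.41558/0.0833333⌋ = 16 → q; lat ⌊0.71977/0.0416667⌋ = 17 → r.
Extended square: lon ⌊0.08225/0.00833333⌋ = 9; lat ⌊0.01144/0.00416667⌋ = 2.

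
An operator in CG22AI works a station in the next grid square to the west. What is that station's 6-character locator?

Longitude subsquare a = 0; −1 → -1, wraps to 23 = x, carry into square.
Longitude square 2; −1 → 1.
The latitude characters are unchanged.

CG12xi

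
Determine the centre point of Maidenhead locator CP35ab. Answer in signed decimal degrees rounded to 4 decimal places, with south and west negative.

Field C=2, P=15: +2·20° lon, +15·10° lat → SW at lon -140°, lat 60°.
Square 3, 5: +3·2° lon, +5·1° lat → SW at lon -134°, lat 65°.
Subsquare a=0, b=1: +0·0.0833333° lon, +1·0.0416667° lat → SW at lon -134°, lat 65.0417°.
Cell spans 0.0833333° lon × 0.0416667° lat. Centre is SW corner plus half of each.
latitude 65.0625, longitude -133.9583.

65.0625, -133.9583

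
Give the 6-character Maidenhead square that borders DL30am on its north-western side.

DL20xn

Longitude subsquare a = 0; −1 → -1, wraps to 23 = x, carry into square.
Longitude square 3; −1 → 2.
Latitude subsquare m = 12; +1 → 13 = n.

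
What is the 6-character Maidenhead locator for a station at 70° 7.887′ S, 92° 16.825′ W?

Shift to the Maidenhead origin (180°W, 90°S): lon 87.7196, lat 19.8685.
Field: 87.7196/20 → 4 → E, 19.8685/10 → 1 → B; chars EB.
Square: 7.7196/2 → 3, 9.8685/1 → 9; chars 39.
Subsquare: 1.7196/0.0833333 → 20 → u, 0.8685/0.0416667 → 20 → u; chars uu.

EB39uu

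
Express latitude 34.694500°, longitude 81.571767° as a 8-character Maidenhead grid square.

NM04sq86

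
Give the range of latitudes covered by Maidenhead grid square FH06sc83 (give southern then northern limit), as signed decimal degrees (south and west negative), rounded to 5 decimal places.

-13.90417, -13.90000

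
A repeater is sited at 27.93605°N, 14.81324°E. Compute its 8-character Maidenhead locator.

Offset from 180°W / 90°S: lon 194.81324°, lat 117.93605°.
Field: 194.81324/20 → 9 → J, 117.93605/10 → 11 → L; chars JL.
Square: 14.81324/2 → 7, 7.93605/1 → 7; chars 77.
Subsquare: 0.81324/0.0833333 → 9 → j, 0.93605/0.0416667 → 22 → w; chars jw.
Extended square: 0.06324/0.00833333 → 7, 0.01938/0.00416667 → 4; chars 74.

JL77jw74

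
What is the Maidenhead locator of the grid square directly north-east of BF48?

Longitude square 4; +1 → 5.
Latitude square 8; +1 → 9.

BF59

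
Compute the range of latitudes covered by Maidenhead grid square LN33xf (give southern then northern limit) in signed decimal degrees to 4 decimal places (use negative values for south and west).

43.2083, 43.2500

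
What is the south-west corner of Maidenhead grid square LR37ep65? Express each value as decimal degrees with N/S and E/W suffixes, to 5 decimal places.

Field L=11, R=17: +11·20° lon, +17·10° lat → SW at lon 40°, lat 80°.
Square 3, 7: +3·2° lon, +7·1° lat → SW at lon 46°, lat 87°.
Subsquare e=4, p=15: +4·0.0833333° lon, +15·0.0416667° lat → SW at lon 46.3333°, lat 87.625°.
Extended square 6, 5: +6·0.00833333° lon, +5·0.00416667° lat → SW at lon 46.3833°, lat 87.6458°.
latitude 87.64583° N, longitude 46.38333° E.

87.64583° N, 46.38333° E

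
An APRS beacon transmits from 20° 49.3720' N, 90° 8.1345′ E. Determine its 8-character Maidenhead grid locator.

NL50bt67

Offset from 180°W / 90°S: lon 270.13558°, lat 110.82287°.
Field (20°×10°, letters A–R): lon ⌊270.13558/20⌋ = 13 → N; lat ⌊110.82287/10⌋ = 11 → L.
Square (2°×1°, digits 0–9): lon ⌊10.13558/2⌋ = 5; lat ⌊0.82287/1⌋ = 0.
Subsquare (5′×2.5′, letters a–x): lon ⌊0.13558/0.0833333⌋ = 1 → b; lat ⌊0.82287/0.0416667⌋ = 19 → t.
Extended square (30″×15″, digits 0–9): lon ⌊0.05224/0.00833333⌋ = 6; lat ⌊0.03120/0.00416667⌋ = 7.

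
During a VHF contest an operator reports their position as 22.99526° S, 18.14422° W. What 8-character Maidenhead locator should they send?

Offset from 180°W / 90°S: lon 161.85578°, lat 67.00474°.
Field (20°×10°, letters A–R): lon ⌊161.85578/20⌋ = 8 → I; lat ⌊67.00474/10⌋ = 6 → G.
Square (2°×1°, digits 0–9): lon ⌊1.85578/2⌋ = 0; lat ⌊7.00474/1⌋ = 7.
Subsquare (5′×2.5′, letters a–x): lon ⌊1.85578/0.0833333⌋ = 22 → w; lat ⌊0.00474/0.0416667⌋ = 0 → a.
Extended square (30″×15″, digits 0–9): lon ⌊0.02245/0.00833333⌋ = 2; lat ⌊0.00474/0.00416667⌋ = 1.

IG07wa21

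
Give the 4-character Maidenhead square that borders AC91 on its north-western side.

AC82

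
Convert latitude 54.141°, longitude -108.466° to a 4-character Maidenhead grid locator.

Shift to the Maidenhead origin (180°W, 90°S): lon 71.53, lat 144.14.
Field (20°×10°, letters A–R): lon ⌊71.53/20⌋ = 3 → D; lat ⌊144.14/10⌋ = 14 → O.
Square (2°×1°, digits 0–9): lon ⌊11.53/2⌋ = 5; lat ⌊4.14/1⌋ = 4.

DO54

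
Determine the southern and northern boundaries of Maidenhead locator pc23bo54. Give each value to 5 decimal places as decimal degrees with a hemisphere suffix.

66.40000° S, 66.39583° S

Field P=15, C=2: +15·20° lon, +2·10° lat → SW at lon 120°, lat -70°.
Square 2, 3: +2·2° lon, +3·1° lat → SW at lon 124°, lat -67°.
Subsquare b=1, o=14: +1·0.0833333° lon, +14·0.0416667° lat → SW at lon 124.083°, lat -66.4167°.
Extended square 5, 4: +5·0.00833333° lon, +4·0.00416667° lat → SW at lon 124.125°, lat -66.4°.
Cell spans 0.00833333° lon × 0.00416667° lat.
south 66.40000° S, north 66.39583° S.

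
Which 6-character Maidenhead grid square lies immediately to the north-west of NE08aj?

ME98xk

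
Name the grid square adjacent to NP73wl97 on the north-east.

NP73xl08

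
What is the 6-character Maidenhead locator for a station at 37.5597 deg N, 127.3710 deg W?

CM67hn

Offset from 180°W / 90°S: lon 52.6290°, lat 127.5597°.
Field: 52.6290/20 → 2 → C, 127.5597/10 → 12 → M; chars CM.
Square: 12.6290/2 → 6, 7.5597/1 → 7; chars 67.
Subsquare: 0.6290/0.0833333 → 7 → h, 0.5597/0.0416667 → 13 → n; chars hn.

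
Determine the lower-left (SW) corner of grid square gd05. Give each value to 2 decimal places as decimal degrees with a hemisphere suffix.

55.00° S, 60.00° W

Field G=6, D=3: +6·20° lon, +3·10° lat → SW at lon -60°, lat -60°.
Square 0, 5: +0·2° lon, +5·1° lat → SW at lon -60°, lat -55°.
latitude 55.00° S, longitude 60.00° W.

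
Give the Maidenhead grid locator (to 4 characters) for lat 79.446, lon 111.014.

Offset from 180°W / 90°S: lon 291.01°, lat 169.45°.
Field: lon ⌊291.01/20⌋ = 14 → O; lat ⌊169.45/10⌋ = 16 → Q.
Square: lon ⌊11.01/2⌋ = 5; lat ⌊9.45/1⌋ = 9.

OQ59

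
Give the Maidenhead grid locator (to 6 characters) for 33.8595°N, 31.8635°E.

Offset from 180°W / 90°S: lon 211.8635°, lat 123.8595°.
Field: lon ⌊211.8635/20⌋ = 10 → K; lat ⌊123.8595/10⌋ = 12 → M.
Square: lon ⌊11.8635/2⌋ = 5; lat ⌊3.8595/1⌋ = 3.
Subsquare: lon ⌊1.8635/0.0833333⌋ = 22 → w; lat ⌊0.8595/0.0416667⌋ = 20 → u.

KM53wu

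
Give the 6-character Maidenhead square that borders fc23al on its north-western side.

Longitude subsquare a = 0; −1 → -1, wraps to 23 = x, carry into square.
Longitude square 2; −1 → 1.
Latitude subsquare l = 11; +1 → 12 = m.

FC13xm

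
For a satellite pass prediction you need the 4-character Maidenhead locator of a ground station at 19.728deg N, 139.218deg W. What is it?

CK09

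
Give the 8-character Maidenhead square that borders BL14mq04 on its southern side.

Latitude extended square 4; −1 → 3.
The longitude characters are unchanged.

BL14mq03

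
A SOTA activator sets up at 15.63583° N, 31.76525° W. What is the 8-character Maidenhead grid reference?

Shift to the Maidenhead origin (180°W, 90°S): lon 148.23475, lat 105.63583.
Field: 148.23475/20 → 7 → H, 105.63583/10 → 10 → K; chars HK.
Square: 8.23475/2 → 4, 5.63583/1 → 5; chars 45.
Subsquare: 0.23475/0.0833333 → 2 → c, 0.63583/0.0416667 → 15 → p; chars cp.
Extended square: 0.06808/0.00833333 → 8, 0.01083/0.00416667 → 2; chars 82.

HK45cp82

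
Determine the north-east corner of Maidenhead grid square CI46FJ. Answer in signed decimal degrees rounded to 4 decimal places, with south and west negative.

-3.5833, -131.5000

Field C=2, I=8: +2·20° lon, +8·10° lat → SW at lon -140°, lat -10°.
Square 4, 6: +4·2° lon, +6·1° lat → SW at lon -132°, lat -4°.
Subsquare f=5, j=9: +5·0.0833333° lon, +9·0.0416667° lat → SW at lon -131.583°, lat -3.625°.
Cell spans 0.0833333° lon × 0.0416667° lat. NE corner is SW corner plus one full cell.
latitude -3.5833, longitude -131.5000.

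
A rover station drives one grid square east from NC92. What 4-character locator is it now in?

Longitude square 9; +1 → 10, wraps to 0, carry into field.
Longitude field N = 13; +1 → 14 = O.
The latitude characters are unchanged.

OC02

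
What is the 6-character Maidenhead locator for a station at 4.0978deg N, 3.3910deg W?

Offset from 180°W / 90°S: lon 176.6090°, lat 94.0978°.
Field: lon ⌊176.6090/20⌋ = 8 → I; lat ⌊94.0978/10⌋ = 9 → J.
Square: lon ⌊16.6090/2⌋ = 8; lat ⌊4.0978/1⌋ = 4.
Subsquare: lon ⌊0.6090/0.0833333⌋ = 7 → h; lat ⌊0.0978/0.0416667⌋ = 2 → c.

IJ84hc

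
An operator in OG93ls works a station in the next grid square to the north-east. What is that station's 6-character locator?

Longitude subsquare l = 11; +1 → 12 = m.
Latitude subsquare s = 18; +1 → 19 = t.

OG93mt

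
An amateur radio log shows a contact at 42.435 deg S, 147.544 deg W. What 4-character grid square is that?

Shift to the Maidenhead origin (180°W, 90°S): lon 32.46, lat 47.56.
Field: lon ⌊32.46/20⌋ = 1 → B; lat ⌊47.56/10⌋ = 4 → E.
Square: lon ⌊12.46/2⌋ = 6; lat ⌊7.56/1⌋ = 7.

BE67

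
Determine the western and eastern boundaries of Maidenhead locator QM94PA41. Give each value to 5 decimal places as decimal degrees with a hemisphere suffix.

159.28333° E, 159.29167° E

Field Q=16, M=12: +16·20° lon, +12·10° lat → SW at lon 140°, lat 30°.
Square 9, 4: +9·2° lon, +4·1° lat → SW at lon 158°, lat 34°.
Subsquare p=15, a=0: +15·0.0833333° lon, +0·0.0416667° lat → SW at lon 159.25°, lat 34°.
Extended square 4, 1: +4·0.00833333° lon, +1·0.00416667° lat → SW at lon 159.283°, lat 34.0042°.
Cell spans 0.00833333° lon × 0.00416667° lat.
west 159.28333° E, east 159.29167° E.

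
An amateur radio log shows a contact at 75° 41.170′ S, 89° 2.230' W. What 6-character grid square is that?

Offset from 180°W / 90°S: lon 90.9628°, lat 14.3138°.
Field (20°×10°, letters A–R): lon ⌊90.9628/20⌋ = 4 → E; lat ⌊14.3138/10⌋ = 1 → B.
Square (2°×1°, digits 0–9): lon ⌊10.9628/2⌋ = 5; lat ⌊4.3138/1⌋ = 4.
Subsquare (5′×2.5′, letters a–x): lon ⌊0.9628/0.0833333⌋ = 11 → l; lat ⌊0.3138/0.0416667⌋ = 7 → h.

EB54lh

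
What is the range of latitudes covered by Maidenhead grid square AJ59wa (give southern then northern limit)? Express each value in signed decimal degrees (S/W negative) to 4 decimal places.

Field A=0, J=9: +0·20° lon, +9·10° lat → SW at lon -180°, lat 0°.
Square 5, 9: +5·2° lon, +9·1° lat → SW at lon -170°, lat 9°.
Subsquare w=22, a=0: +22·0.0833333° lon, +0·0.0416667° lat → SW at lon -168.167°, lat 9°.
Cell spans 0.0833333° lon × 0.0416667° lat.
south 9.0000, north 9.0417.

9.0000, 9.0417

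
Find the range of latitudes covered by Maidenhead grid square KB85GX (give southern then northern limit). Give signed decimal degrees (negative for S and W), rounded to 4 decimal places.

Field K=10, B=1: +10·20° lon, +1·10° lat → SW at lon 20°, lat -80°.
Square 8, 5: +8·2° lon, +5·1° lat → SW at lon 36°, lat -75°.
Subsquare g=6, x=23: +6·0.0833333° lon, +23·0.0416667° lat → SW at lon 36.5°, lat -74.0417°.
Cell spans 0.0833333° lon × 0.0416667° lat.
south -74.0417, north -74.0000.

-74.0417, -74.0000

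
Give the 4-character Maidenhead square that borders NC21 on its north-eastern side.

Longitude square 2; +1 → 3.
Latitude square 1; +1 → 2.

NC32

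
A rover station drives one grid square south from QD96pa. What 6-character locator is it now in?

Latitude subsquare a = 0; −1 → -1, wraps to 23 = x, carry into square.
Latitude square 6; −1 → 5.
The longitude characters are unchanged.

QD95px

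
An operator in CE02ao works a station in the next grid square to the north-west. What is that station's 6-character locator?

BE92xp

Longitude subsquare a = 0; −1 → -1, wraps to 23 = x, carry into square.
Longitude square 0; −1 → -1, wraps to 9, carry into field.
Longitude field C = 2; −1 → 1 = B.
Latitude subsquare o = 14; +1 → 15 = p.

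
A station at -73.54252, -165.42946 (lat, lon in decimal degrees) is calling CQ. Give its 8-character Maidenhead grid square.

AB76gk89

Shift to the Maidenhead origin (180°W, 90°S): lon 14.57054, lat 16.45748.
Field: 14.57054/20 → 0 → A, 16.45748/10 → 1 → B; chars AB.
Square: 14.57054/2 → 7, 6.45748/1 → 6; chars 76.
Subsquare: 0.57054/0.0833333 → 6 → g, 0.45748/0.0416667 → 10 → k; chars gk.
Extended square: 0.07054/0.00833333 → 8, 0.04081/0.00416667 → 9; chars 89.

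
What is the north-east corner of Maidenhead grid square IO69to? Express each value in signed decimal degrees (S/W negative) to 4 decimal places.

Field I=8, O=14: +8·20° lon, +14·10° lat → SW at lon -20°, lat 50°.
Square 6, 9: +6·2° lon, +9·1° lat → SW at lon -8°, lat 59°.
Subsquare t=19, o=14: +19·0.0833333° lon, +14·0.0416667° lat → SW at lon -6.41667°, lat 59.5833°.
Cell spans 0.0833333° lon × 0.0416667° lat. NE corner is SW corner plus one full cell.
latitude 59.6250, longitude -6.3333.

59.6250, -6.3333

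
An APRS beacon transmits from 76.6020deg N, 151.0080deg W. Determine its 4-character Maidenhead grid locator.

Add 180° to longitude and 90° to latitude: 28.99, 166.60.
Field: 28.99/20 → 1 → B, 166.60/10 → 16 → Q; chars BQ.
Square: 8.99/2 → 4, 6.60/1 → 6; chars 46.

BQ46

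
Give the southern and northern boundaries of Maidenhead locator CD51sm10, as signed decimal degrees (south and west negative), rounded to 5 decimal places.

-58.50000, -58.49583

Field C=2, D=3: +2·20° lon, +3·10° lat → SW at lon -140°, lat -60°.
Square 5, 1: +5·2° lon, +1·1° lat → SW at lon -130°, lat -59°.
Subsquare s=18, m=12: +18·0.0833333° lon, +12·0.0416667° lat → SW at lon -128.5°, lat -58.5°.
Extended square 1, 0: +1·0.00833333° lon, +0·0.00416667° lat → SW at lon -128.492°, lat -58.5°.
Cell spans 0.00833333° lon × 0.00416667° lat.
south -58.50000, north -58.49583.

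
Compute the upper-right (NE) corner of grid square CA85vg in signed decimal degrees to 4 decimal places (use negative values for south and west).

-84.7083, -122.1667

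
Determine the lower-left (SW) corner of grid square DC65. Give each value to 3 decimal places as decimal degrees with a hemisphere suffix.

Field D=3, C=2: +3·20° lon, +2·10° lat → SW at lon -120°, lat -70°.
Square 6, 5: +6·2° lon, +5·1° lat → SW at lon -108°, lat -65°.
latitude 65.000° S, longitude 108.000° W.

65.000° S, 108.000° W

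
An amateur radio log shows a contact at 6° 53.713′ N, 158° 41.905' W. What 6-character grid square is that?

Shift to the Maidenhead origin (180°W, 90°S): lon 21.3016, lat 96.8952.
Field: lon ⌊21.3016/20⌋ = 1 → B; lat ⌊96.8952/10⌋ = 9 → J.
Square: lon ⌊1.3016/2⌋ = 0; lat ⌊6.8952/1⌋ = 6.
Subsquare: lon ⌊1.3016/0.0833333⌋ = 15 → p; lat ⌊0.8952/0.0416667⌋ = 21 → v.

BJ06pv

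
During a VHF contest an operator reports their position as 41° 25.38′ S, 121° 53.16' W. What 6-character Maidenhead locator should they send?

CE98bn

Shift to the Maidenhead origin (180°W, 90°S): lon 58.1140, lat 48.5770.
Field: 58.1140/20 → 2 → C, 48.5770/10 → 4 → E; chars CE.
Square: 18.1140/2 → 9, 8.5770/1 → 8; chars 98.
Subsquare: 0.1140/0.0833333 → 1 → b, 0.5770/0.0416667 → 13 → n; chars bn.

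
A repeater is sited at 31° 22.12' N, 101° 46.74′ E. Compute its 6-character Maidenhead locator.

OM01vi

Offset from 180°W / 90°S: lon 281.7790°, lat 121.3687°.
Field (20°×10°, letters A–R): lon ⌊281.7790/20⌋ = 14 → O; lat ⌊121.3687/10⌋ = 12 → M.
Square (2°×1°, digits 0–9): lon ⌊1.7790/2⌋ = 0; lat ⌊1.3687/1⌋ = 1.
Subsquare (5′×2.5′, letters a–x): lon ⌊1.7790/0.0833333⌋ = 21 → v; lat ⌊0.3687/0.0416667⌋ = 8 → i.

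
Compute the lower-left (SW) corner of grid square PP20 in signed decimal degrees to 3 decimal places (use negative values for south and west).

60.000, 124.000

Field P=15, P=15: +15·20° lon, +15·10° lat → SW at lon 120°, lat 60°.
Square 2, 0: +2·2° lon, +0·1° lat → SW at lon 124°, lat 60°.
latitude 60.000, longitude 124.000.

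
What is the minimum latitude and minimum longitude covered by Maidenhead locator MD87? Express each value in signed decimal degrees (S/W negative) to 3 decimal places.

-53.000, 76.000

Field M=12, D=3: +12·20° lon, +3·10° lat → SW at lon 60°, lat -60°.
Square 8, 7: +8·2° lon, +7·1° lat → SW at lon 76°, lat -53°.
latitude -53.000, longitude 76.000.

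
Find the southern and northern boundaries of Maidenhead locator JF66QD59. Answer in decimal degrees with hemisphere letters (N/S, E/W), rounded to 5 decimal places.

Field J=9, F=5: +9·20° lon, +5·10° lat → SW at lon 0°, lat -40°.
Square 6, 6: +6·2° lon, +6·1° lat → SW at lon 12°, lat -34°.
Subsquare q=16, d=3: +16·0.0833333° lon, +3·0.0416667° lat → SW at lon 13.3333°, lat -33.875°.
Extended square 5, 9: +5·0.00833333° lon, +9·0.00416667° lat → SW at lon 13.375°, lat -33.8375°.
Cell spans 0.00833333° lon × 0.00416667° lat.
south 33.83750° S, north 33.83333° S.

33.83750° S, 33.83333° S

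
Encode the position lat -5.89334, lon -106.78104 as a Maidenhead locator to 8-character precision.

DI64oc65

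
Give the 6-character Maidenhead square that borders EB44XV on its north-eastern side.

Longitude subsquare x = 23; +1 → 24, wraps to 0 = a, carry into square.
Longitude square 4; +1 → 5.
Latitude subsquare v = 21; +1 → 22 = w.

EB54aw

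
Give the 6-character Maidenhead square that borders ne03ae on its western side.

Longitude subsquare a = 0; −1 → -1, wraps to 23 = x, carry into square.
Longitude square 0; −1 → -1, wraps to 9, carry into field.
Longitude field N = 13; −1 → 12 = M.
The latitude characters are unchanged.

ME93xe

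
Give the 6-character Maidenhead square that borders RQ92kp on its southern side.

RQ92ko

Latitude subsquare p = 15; −1 → 14 = o.
The longitude characters are unchanged.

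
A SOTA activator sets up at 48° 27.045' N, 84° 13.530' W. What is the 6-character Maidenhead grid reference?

EN78vk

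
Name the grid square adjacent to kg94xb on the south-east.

LG04aa

Longitude subsquare x = 23; +1 → 24, wraps to 0 = a, carry into square.
Longitude square 9; +1 → 10, wraps to 0, carry into field.
Longitude field K = 10; +1 → 11 = L.
Latitude subsquare b = 1; −1 → 0 = a.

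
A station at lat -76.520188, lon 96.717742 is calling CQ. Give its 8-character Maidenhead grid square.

Shift to the Maidenhead origin (180°W, 90°S): lon 276.71774, lat 13.47981.
Field: lon ⌊276.71774/20⌋ = 13 → N; lat ⌊13.47981/10⌋ = 1 → B.
Square: lon ⌊16.71774/2⌋ = 8; lat ⌊3.47981/1⌋ = 3.
Subsquare: lon ⌊0.71774/0.0833333⌋ = 8 → i; lat ⌊0.47981/0.0416667⌋ = 11 → l.
Extended square: lon ⌊0.05108/0.00833333⌋ = 6; lat ⌊0.02148/0.00416667⌋ = 5.

NB83il65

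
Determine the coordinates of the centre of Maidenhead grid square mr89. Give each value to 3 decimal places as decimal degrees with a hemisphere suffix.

89.500° N, 77.000° E

Field M=12, R=17: +12·20° lon, +17·10° lat → SW at lon 60°, lat 80°.
Square 8, 9: +8·2° lon, +9·1° lat → SW at lon 76°, lat 89°.
Cell spans 2° lon × 1° lat. Centre is SW corner plus half of each.
latitude 89.500° N, longitude 77.000° E.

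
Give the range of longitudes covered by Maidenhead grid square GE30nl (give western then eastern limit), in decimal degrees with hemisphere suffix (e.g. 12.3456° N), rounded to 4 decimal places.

Field G=6, E=4: +6·20° lon, +4·10° lat → SW at lon -60°, lat -50°.
Square 3, 0: +3·2° lon, +0·1° lat → SW at lon -54°, lat -50°.
Subsquare n=13, l=11: +13·0.0833333° lon, +11·0.0416667° lat → SW at lon -52.9167°, lat -49.5417°.
Cell spans 0.0833333° lon × 0.0416667° lat.
west 52.9167° W, east 52.8333° W.

52.9167° W, 52.8333° W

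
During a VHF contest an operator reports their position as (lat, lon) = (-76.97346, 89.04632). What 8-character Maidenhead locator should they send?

NB43ma56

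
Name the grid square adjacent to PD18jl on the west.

PD18il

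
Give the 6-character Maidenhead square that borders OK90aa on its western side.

OK80xa

Longitude subsquare a = 0; −1 → -1, wraps to 23 = x, carry into square.
Longitude square 9; −1 → 8.
The latitude characters are unchanged.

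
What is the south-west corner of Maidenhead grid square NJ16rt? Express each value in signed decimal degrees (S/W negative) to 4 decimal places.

6.7917, 83.4167

Field N=13, J=9: +13·20° lon, +9·10° lat → SW at lon 80°, lat 0°.
Square 1, 6: +1·2° lon, +6·1° lat → SW at lon 82°, lat 6°.
Subsquare r=17, t=19: +17·0.0833333° lon, +19·0.0416667° lat → SW at lon 83.4167°, lat 6.79167°.
latitude 6.7917, longitude 83.4167.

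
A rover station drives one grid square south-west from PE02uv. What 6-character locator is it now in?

PE02tu

Longitude subsquare u = 20; −1 → 19 = t.
Latitude subsquare v = 21; −1 → 20 = u.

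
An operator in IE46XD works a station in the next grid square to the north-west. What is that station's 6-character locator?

IE46we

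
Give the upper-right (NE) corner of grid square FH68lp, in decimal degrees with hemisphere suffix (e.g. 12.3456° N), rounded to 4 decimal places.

Field F=5, H=7: +5·20° lon, +7·10° lat → SW at lon -80°, lat -20°.
Square 6, 8: +6·2° lon, +8·1° lat → SW at lon -68°, lat -12°.
Subsquare l=11, p=15: +11·0.0833333° lon, +15·0.0416667° lat → SW at lon -67.0833°, lat -11.375°.
Cell spans 0.0833333° lon × 0.0416667° lat. NE corner is SW corner plus one full cell.
latitude 11.3333° S, longitude 67.0000° W.

11.3333° S, 67.0000° W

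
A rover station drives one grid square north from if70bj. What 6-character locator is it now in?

Latitude subsquare j = 9; +1 → 10 = k.
The longitude characters are unchanged.

IF70bk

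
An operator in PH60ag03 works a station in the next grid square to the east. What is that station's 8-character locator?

Longitude extended square 0; +1 → 1.
The latitude characters are unchanged.

PH60ag13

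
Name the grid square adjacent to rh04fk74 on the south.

Latitude extended square 4; −1 → 3.
The longitude characters are unchanged.

RH04fk73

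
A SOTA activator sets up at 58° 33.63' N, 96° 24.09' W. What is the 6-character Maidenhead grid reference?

EO18tn

Add 180° to longitude and 90° to latitude: 83.5985, 148.5605.
Field: lon ⌊83.5985/20⌋ = 4 → E; lat ⌊148.5605/10⌋ = 14 → O.
Square: lon ⌊3.5985/2⌋ = 1; lat ⌊8.5605/1⌋ = 8.
Subsquare: lon ⌊1.5985/0.0833333⌋ = 19 → t; lat ⌊0.5605/0.0416667⌋ = 13 → n.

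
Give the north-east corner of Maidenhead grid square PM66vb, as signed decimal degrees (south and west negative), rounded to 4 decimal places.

Field P=15, M=12: +15·20° lon, +12·10° lat → SW at lon 120°, lat 30°.
Square 6, 6: +6·2° lon, +6·1° lat → SW at lon 132°, lat 36°.
Subsquare v=21, b=1: +21·0.0833333° lon, +1·0.0416667° lat → SW at lon 133.75°, lat 36.0417°.
Cell spans 0.0833333° lon × 0.0416667° lat. NE corner is SW corner plus one full cell.
latitude 36.0833, longitude 133.8333.

36.0833, 133.8333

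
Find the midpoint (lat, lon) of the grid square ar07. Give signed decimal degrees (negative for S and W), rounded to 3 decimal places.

87.500, -179.000

Field A=0, R=17: +0·20° lon, +17·10° lat → SW at lon -180°, lat 80°.
Square 0, 7: +0·2° lon, +7·1° lat → SW at lon -180°, lat 87°.
Cell spans 2° lon × 1° lat. Centre is SW corner plus half of each.
latitude 87.500, longitude -179.000.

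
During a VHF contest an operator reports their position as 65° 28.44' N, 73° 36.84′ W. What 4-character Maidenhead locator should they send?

FP35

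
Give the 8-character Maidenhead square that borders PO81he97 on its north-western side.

PO81he88

Longitude extended square 9; −1 → 8.
Latitude extended square 7; +1 → 8.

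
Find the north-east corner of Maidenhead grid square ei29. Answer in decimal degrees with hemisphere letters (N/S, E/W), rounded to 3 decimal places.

0.000° N, 94.000° W

Field E=4, I=8: +4·20° lon, +8·10° lat → SW at lon -100°, lat -10°.
Square 2, 9: +2·2° lon, +9·1° lat → SW at lon -96°, lat -1°.
Cell spans 2° lon × 1° lat. NE corner is SW corner plus one full cell.
latitude 0.000° N, longitude 94.000° W.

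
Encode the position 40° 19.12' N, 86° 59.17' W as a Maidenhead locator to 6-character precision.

EN60mh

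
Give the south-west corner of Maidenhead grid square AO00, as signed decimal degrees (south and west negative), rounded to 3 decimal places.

50.000, -180.000

Field A=0, O=14: +0·20° lon, +14·10° lat → SW at lon -180°, lat 50°.
Square 0, 0: +0·2° lon, +0·1° lat → SW at lon -180°, lat 50°.
latitude 50.000, longitude -180.000.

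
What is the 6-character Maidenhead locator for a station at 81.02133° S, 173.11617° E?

Shift to the Maidenhead origin (180°W, 90°S): lon 353.1162, lat 8.9787.
Field: 353.1162/20 → 17 → R, 8.9787/10 → 0 → A; chars RA.
Square: 13.1162/2 → 6, 8.9787/1 → 8; chars 68.
Subsquare: 1.1162/0.0833333 → 13 → n, 0.9787/0.0416667 → 23 → x; chars nx.

RA68nx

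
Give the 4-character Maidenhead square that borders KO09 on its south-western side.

JO98

Longitude square 0; −1 → -1, wraps to 9, carry into field.
Longitude field K = 10; −1 → 9 = J.
Latitude square 9; −1 → 8.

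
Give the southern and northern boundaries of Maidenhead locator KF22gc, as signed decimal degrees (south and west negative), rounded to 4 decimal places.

-37.9167, -37.8750

Field K=10, F=5: +10·20° lon, +5·10° lat → SW at lon 20°, lat -40°.
Square 2, 2: +2·2° lon, +2·1° lat → SW at lon 24°, lat -38°.
Subsquare g=6, c=2: +6·0.0833333° lon, +2·0.0416667° lat → SW at lon 24.5°, lat -37.9167°.
Cell spans 0.0833333° lon × 0.0416667° lat.
south -37.9167, north -37.8750.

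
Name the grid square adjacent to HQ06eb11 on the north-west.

Longitude extended square 1; −1 → 0.
Latitude extended square 1; +1 → 2.

HQ06eb02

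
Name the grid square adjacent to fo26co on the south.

Latitude subsquare o = 14; −1 → 13 = n.
The longitude characters are unchanged.

FO26cn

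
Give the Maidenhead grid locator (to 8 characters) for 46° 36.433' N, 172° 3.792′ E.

Add 180° to longitude and 90° to latitude: 352.06320, 136.60722.
Field (20°×10°, letters A–R): lon ⌊352.06320/20⌋ = 17 → R; lat ⌊136.60722/10⌋ = 13 → N.
Square (2°×1°, digits 0–9): lon ⌊12.06320/2⌋ = 6; lat ⌊6.60722/1⌋ = 6.
Subsquare (5′×2.5′, letters a–x): lon ⌊0.06320/0.0833333⌋ = 0 → a; lat ⌊0.60722/0.0416667⌋ = 14 → o.
Extended square (30″×15″, digits 0–9): lon ⌊0.06320/0.00833333⌋ = 7; lat ⌊0.02388/0.00416667⌋ = 5.

RN66ao75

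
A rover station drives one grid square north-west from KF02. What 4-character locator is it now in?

JF93

Longitude square 0; −1 → -1, wraps to 9, carry into field.
Longitude field K = 10; −1 → 9 = J.
Latitude square 2; +1 → 3.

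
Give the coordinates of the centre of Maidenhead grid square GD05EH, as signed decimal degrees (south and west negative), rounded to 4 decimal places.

Field G=6, D=3: +6·20° lon, +3·10° lat → SW at lon -60°, lat -60°.
Square 0, 5: +0·2° lon, +5·1° lat → SW at lon -60°, lat -55°.
Subsquare e=4, h=7: +4·0.0833333° lon, +7·0.0416667° lat → SW at lon -59.6667°, lat -54.7083°.
Cell spans 0.0833333° lon × 0.0416667° lat. Centre is SW corner plus half of each.
latitude -54.6875, longitude -59.6250.

-54.6875, -59.6250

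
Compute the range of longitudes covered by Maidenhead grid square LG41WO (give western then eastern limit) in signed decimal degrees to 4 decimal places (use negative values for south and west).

49.8333, 49.9167

Field L=11, G=6: +11·20° lon, +6·10° lat → SW at lon 40°, lat -30°.
Square 4, 1: +4·2° lon, +1·1° lat → SW at lon 48°, lat -29°.
Subsquare w=22, o=14: +22·0.0833333° lon, +14·0.0416667° lat → SW at lon 49.8333°, lat -28.4167°.
Cell spans 0.0833333° lon × 0.0416667° lat.
west 49.8333, east 49.9167.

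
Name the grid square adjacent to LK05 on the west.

Longitude square 0; −1 → -1, wraps to 9, carry into field.
Longitude field L = 11; −1 → 10 = K.
The latitude characters are unchanged.

KK95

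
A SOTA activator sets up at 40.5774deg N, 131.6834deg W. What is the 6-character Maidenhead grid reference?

Add 180° to longitude and 90° to latitude: 48.3166, 130.5774.
Field: 48.3166/20 → 2 → C, 130.5774/10 → 13 → N; chars CN.
Square: 8.3166/2 → 4, 0.5774/1 → 0; chars 40.
Subsquare: 0.3166/0.0833333 → 3 → d, 0.5774/0.0416667 → 13 → n; chars dn.

CN40dn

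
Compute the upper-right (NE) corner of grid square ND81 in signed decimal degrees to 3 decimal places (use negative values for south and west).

-58.000, 98.000

Field N=13, D=3: +13·20° lon, +3·10° lat → SW at lon 80°, lat -60°.
Square 8, 1: +8·2° lon, +1·1° lat → SW at lon 96°, lat -59°.
Cell spans 2° lon × 1° lat. NE corner is SW corner plus one full cell.
latitude -58.000, longitude 98.000.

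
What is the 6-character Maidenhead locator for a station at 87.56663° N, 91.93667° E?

Add 180° to longitude and 90° to latitude: 271.9367, 177.5666.
Field: 271.9367/20 → 13 → N, 177.5666/10 → 17 → R; chars NR.
Square: 11.9367/2 → 5, 7.5666/1 → 7; chars 57.
Subsquare: 1.9367/0.0833333 → 23 → x, 0.5666/0.0416667 → 13 → n; chars xn.

NR57xn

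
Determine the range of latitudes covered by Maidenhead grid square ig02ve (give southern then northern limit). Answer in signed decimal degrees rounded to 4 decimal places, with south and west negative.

Field I=8, G=6: +8·20° lon, +6·10° lat → SW at lon -20°, lat -30°.
Square 0, 2: +0·2° lon, +2·1° lat → SW at lon -20°, lat -28°.
Subsquare v=21, e=4: +21·0.0833333° lon, +4·0.0416667° lat → SW at lon -18.25°, lat -27.8333°.
Cell spans 0.0833333° lon × 0.0416667° lat.
south -27.8333, north -27.7917.

-27.8333, -27.7917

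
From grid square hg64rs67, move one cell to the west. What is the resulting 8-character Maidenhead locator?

HG64rs57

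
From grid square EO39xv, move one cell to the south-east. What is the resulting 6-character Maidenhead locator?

EO49au

Longitude subsquare x = 23; +1 → 24, wraps to 0 = a, carry into square.
Longitude square 3; +1 → 4.
Latitude subsquare v = 21; −1 → 20 = u.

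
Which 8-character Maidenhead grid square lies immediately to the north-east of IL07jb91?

IL07kb02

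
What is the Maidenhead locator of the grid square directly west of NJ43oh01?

NJ43nh91

Longitude extended square 0; −1 → -1, wraps to 9, carry into subsquare.
Longitude subsquare o = 14; −1 → 13 = n.
The latitude characters are unchanged.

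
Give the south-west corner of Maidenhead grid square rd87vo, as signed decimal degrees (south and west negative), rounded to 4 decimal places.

Field R=17, D=3: +17·20° lon, +3·10° lat → SW at lon 160°, lat -60°.
Square 8, 7: +8·2° lon, +7·1° lat → SW at lon 176°, lat -53°.
Subsquare v=21, o=14: +21·0.0833333° lon, +14·0.0416667° lat → SW at lon 177.75°, lat -52.4167°.
latitude -52.4167, longitude 177.7500.

-52.4167, 177.7500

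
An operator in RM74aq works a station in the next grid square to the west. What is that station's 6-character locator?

RM64xq

Longitude subsquare a = 0; −1 → -1, wraps to 23 = x, carry into square.
Longitude square 7; −1 → 6.
The latitude characters are unchanged.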